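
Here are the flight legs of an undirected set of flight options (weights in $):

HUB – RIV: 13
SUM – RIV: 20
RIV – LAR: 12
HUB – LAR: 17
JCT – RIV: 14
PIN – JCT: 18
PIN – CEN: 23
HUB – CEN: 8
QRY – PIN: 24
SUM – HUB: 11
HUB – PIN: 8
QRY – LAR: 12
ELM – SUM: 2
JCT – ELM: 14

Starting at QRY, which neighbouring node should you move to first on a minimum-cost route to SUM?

Enumerating some paths:
QRY - PIN - HUB - SUM: 24+8+11 = 43
QRY - LAR - RIV - HUB - SUM: 12+12+13+11 = 48
QRY - LAR - HUB - SUM: 12+17+11 = 40
QRY - LAR - RIV - SUM: 12+12+20 = 44
Cheapest is QRY - LAR - HUB - SUM at $40.
So from QRY the first move is to LAR.

LAR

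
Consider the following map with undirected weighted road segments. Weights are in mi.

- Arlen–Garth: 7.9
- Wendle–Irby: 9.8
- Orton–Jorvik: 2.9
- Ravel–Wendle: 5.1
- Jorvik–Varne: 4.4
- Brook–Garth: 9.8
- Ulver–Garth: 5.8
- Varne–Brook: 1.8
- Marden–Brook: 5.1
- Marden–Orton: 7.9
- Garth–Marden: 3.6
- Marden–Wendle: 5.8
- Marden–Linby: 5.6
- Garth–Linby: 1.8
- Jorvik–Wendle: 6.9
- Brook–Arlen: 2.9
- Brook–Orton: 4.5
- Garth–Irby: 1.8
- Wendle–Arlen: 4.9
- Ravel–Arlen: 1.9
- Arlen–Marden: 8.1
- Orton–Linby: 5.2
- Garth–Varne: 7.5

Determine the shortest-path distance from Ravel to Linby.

11.6 mi

Running Dijkstra from Ravel:
Ravel: 0
Arlen: 1.9  (via Ravel)
Brook: 4.8  (via Arlen)
Wendle: 5.1  (via Ravel)
Varne: 6.6  (via Brook)
Orton: 9.3  (via Brook)
Garth: 9.8  (via Arlen)
Marden: 9.9  (via Brook)
Jorvik: 11  (via Varne)
Linby: 11.6  (via Garth)
Shortest route: Ravel–Arlen–Garth–Linby = 11.6 mi.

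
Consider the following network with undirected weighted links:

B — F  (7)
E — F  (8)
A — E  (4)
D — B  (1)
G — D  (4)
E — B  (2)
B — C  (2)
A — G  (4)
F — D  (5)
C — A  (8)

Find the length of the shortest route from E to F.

Enumerating some paths:
E–F: 8 = 8
E–A–G–D–F: 4+4+4+5 = 17
E–B–F: 2+7 = 9
The minimum is 8 via E–F.

8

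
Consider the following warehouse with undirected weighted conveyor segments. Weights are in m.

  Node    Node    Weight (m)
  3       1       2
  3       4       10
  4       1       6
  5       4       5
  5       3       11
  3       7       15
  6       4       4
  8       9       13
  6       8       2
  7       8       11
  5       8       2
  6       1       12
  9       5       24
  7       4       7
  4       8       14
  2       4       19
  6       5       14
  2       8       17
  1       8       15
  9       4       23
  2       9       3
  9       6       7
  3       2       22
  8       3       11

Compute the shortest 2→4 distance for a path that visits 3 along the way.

Shortest 2→3: 2–3 = 22
Best 3 to 4: 3–1–4 costing 8
Total via 3: 22 + 8 = 30 m.

30 m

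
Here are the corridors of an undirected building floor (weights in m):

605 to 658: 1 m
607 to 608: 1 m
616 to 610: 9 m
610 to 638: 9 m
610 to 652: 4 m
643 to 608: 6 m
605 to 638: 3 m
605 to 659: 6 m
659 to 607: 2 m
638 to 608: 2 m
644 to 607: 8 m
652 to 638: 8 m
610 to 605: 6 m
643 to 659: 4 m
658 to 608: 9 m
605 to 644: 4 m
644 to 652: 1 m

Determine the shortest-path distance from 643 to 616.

25 m

Candidate routes:
643–659–605–610–616: 4+6+6+9 = 25
643–608–638–610–616: 6+2+9+9 = 26
643–608–638–605–610–616: 6+2+3+6+9 = 26
The minimum is 25 m via 643–659–605–610–616.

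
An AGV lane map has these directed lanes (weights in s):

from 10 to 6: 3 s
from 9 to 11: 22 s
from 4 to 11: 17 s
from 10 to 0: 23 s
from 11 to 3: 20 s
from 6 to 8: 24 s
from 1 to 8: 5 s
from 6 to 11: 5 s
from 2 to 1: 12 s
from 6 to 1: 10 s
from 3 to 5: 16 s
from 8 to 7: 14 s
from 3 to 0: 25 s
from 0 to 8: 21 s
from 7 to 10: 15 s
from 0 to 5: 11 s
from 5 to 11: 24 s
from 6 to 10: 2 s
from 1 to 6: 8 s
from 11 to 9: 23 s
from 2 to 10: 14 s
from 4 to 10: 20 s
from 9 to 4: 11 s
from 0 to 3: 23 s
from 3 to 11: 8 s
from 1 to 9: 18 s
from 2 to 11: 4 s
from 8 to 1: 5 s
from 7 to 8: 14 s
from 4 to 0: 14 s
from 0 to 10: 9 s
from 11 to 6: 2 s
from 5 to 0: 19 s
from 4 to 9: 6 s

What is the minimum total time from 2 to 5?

40 s

Shortest distances from 2:
2: 0
11: 4  (via 2)
6: 6  (via 11)
10: 8  (via 6)
1: 12  (via 2)
8: 17  (via 1)
3: 24  (via 11)
9: 27  (via 11)
0: 31  (via 10)
7: 31  (via 8)
4: 38  (via 9)
5: 40  (via 3)
Shortest route: 2–11–3–5 = 40 s.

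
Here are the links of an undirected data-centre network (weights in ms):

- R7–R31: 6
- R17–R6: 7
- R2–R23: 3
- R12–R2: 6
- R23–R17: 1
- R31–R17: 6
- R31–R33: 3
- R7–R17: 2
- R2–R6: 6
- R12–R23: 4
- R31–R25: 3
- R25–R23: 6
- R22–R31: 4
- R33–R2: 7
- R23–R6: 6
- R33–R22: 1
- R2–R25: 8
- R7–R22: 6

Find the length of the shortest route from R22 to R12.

Settle nodes by increasing distance from R22:
R22: 0
R33: 1  (via R22)
R31: 4  (via R22)
R7: 6  (via R22)
R25: 7  (via R31)
R17: 8  (via R7)
R2: 8  (via R33)
R23: 9  (via R17)
R12: 13  (via R23)
Shortest route: R22 → R7 → R17 → R23 → R12 = 13 ms.

13 ms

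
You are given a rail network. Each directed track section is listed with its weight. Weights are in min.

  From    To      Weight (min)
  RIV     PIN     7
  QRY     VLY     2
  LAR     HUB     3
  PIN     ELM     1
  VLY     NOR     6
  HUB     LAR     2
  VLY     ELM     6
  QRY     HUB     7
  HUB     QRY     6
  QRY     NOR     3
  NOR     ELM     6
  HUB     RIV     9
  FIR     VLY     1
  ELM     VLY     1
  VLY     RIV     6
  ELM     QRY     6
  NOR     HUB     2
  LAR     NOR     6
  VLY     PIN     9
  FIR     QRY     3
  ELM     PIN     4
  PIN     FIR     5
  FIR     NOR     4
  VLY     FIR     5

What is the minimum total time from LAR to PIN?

Settle nodes by increasing distance from LAR:
LAR: 0
HUB: 3  (via LAR)
NOR: 6  (via LAR)
QRY: 9  (via HUB)
VLY: 11  (via QRY)
ELM: 12  (via NOR)
RIV: 12  (via HUB)
FIR: 16  (via VLY)
PIN: 16  (via ELM)
Shortest route: LAR–NOR–ELM–PIN = 16 min.

16 min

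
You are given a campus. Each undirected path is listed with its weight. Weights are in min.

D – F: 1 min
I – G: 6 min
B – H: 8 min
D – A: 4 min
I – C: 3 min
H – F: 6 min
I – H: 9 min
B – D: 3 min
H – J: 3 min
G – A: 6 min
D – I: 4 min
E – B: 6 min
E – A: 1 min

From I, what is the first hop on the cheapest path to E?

D

Candidate routes:
I–G–A–E: 6+6+1 = 13
I–D–A–E: 4+4+1 = 9
I–D–B–E: 4+3+6 = 13
Cheapest is I–D–A–E at 9 min.
So from I the first move is to D.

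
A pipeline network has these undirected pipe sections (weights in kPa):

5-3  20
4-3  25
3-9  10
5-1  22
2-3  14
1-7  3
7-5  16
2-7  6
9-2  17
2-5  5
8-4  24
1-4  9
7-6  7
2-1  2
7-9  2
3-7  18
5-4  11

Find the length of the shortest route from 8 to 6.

Settle nodes by increasing distance from 8:
8: 0
4: 24  (via 8)
1: 33  (via 4)
2: 35  (via 1)
5: 35  (via 4)
7: 36  (via 1)
9: 38  (via 7)
6: 43  (via 7)
Shortest route: 8–4–1–7–6 = 43 kPa.

43 kPa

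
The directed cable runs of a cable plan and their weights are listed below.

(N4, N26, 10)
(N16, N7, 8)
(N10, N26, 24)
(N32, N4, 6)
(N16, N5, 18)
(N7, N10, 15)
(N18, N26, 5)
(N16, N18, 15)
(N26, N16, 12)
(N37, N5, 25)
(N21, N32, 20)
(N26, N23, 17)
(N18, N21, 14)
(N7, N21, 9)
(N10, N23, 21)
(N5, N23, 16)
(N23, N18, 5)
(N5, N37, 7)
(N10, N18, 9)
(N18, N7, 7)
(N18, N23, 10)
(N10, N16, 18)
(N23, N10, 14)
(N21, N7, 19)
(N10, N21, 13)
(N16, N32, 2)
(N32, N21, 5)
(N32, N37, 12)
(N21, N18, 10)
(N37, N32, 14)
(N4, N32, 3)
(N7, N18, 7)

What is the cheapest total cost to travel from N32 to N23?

Running Dijkstra from N32:
N32: 0
N21: 5  (via N32)
N4: 6  (via N32)
N37: 12  (via N32)
N18: 15  (via N21)
N26: 16  (via N4)
N7: 22  (via N18)
N23: 25  (via N18)
Shortest route: N32–N21–N18–N23 = 25.

25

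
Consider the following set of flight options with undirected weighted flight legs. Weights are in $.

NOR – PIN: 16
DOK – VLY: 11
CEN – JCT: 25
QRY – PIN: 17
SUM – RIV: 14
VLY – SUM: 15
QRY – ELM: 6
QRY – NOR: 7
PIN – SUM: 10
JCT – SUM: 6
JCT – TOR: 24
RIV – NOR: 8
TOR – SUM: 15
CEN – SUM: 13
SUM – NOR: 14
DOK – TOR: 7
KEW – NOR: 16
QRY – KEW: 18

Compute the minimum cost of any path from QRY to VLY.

Settle nodes by increasing distance from QRY:
QRY: 0
ELM: 6  (via QRY)
NOR: 7  (via QRY)
RIV: 15  (via NOR)
PIN: 17  (via QRY)
KEW: 18  (via QRY)
SUM: 21  (via NOR)
JCT: 27  (via SUM)
CEN: 34  (via SUM)
VLY: 36  (via SUM)
Shortest route: QRY → NOR → SUM → VLY = $36.

$36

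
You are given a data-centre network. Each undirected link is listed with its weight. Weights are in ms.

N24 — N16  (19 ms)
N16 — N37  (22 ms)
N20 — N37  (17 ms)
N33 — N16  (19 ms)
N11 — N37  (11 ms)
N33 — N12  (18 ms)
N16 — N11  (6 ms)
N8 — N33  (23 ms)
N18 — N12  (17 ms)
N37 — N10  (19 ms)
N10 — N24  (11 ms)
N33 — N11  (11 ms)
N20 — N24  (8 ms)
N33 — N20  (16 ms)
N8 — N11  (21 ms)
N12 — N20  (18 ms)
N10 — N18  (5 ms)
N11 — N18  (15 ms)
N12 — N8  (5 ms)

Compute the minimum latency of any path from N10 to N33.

Enumerating some paths:
N10–N18–N11–N33: 5+15+11 = 31
N10–N24–N20–N33: 11+8+16 = 35
Cheapest is N10–N18–N11–N33 at 31 ms.

31 ms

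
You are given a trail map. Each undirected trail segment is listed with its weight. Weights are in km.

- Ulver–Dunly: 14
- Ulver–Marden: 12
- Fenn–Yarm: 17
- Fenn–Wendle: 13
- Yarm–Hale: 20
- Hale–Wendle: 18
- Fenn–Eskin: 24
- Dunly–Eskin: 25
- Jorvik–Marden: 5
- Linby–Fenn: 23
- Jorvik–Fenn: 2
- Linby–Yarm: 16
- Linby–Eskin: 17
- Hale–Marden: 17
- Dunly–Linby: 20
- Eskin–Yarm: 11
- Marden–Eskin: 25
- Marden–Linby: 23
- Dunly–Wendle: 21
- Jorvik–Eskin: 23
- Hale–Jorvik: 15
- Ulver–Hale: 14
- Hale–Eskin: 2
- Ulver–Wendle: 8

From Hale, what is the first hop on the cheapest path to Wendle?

Enumerating some paths:
Hale–Ulver–Wendle: 14+8 = 22
Hale–Wendle: 18 = 18
Hale–Jorvik–Fenn–Wendle: 15+2+13 = 30
Cheapest is Hale–Wendle at 18 km.
So from Hale the first move is to Wendle.

Wendle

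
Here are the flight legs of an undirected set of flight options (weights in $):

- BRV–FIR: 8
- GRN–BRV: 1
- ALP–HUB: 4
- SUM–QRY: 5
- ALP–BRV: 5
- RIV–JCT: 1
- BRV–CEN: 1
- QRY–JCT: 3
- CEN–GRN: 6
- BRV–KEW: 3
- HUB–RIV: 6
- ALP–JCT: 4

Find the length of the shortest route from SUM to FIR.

Candidate routes:
SUM → QRY → JCT → RIV → HUB → ALP → BRV → FIR: 5+3+1+6+4+5+8 = 32
SUM → QRY → JCT → ALP → BRV → FIR: 5+3+4+5+8 = 25
Cheapest is SUM → QRY → JCT → ALP → BRV → FIR at $25.

$25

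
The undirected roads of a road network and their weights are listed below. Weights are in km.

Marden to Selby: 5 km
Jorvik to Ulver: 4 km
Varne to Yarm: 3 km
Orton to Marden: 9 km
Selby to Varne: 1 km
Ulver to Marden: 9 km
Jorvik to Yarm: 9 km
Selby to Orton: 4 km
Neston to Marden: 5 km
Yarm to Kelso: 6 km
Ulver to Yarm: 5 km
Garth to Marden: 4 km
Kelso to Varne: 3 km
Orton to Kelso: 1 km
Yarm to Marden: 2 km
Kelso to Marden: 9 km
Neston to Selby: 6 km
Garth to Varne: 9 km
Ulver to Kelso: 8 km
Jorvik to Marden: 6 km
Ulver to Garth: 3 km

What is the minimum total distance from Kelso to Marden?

Compare a few routes:
Kelso → Varne → Selby → Marden: 3+1+5 = 9
Kelso → Marden: 9 = 9
Kelso → Yarm → Marden: 6+2 = 8
Cheapest is Kelso → Yarm → Marden at 8 km.

8 km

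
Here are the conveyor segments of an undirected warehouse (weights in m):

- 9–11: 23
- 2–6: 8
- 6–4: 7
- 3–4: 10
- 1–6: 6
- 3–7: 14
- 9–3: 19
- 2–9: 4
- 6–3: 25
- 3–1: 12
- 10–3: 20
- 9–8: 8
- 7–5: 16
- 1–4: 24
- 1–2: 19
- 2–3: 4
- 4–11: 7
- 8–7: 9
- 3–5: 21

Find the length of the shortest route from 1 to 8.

26 m

Settle nodes by increasing distance from 1:
1: 0
6: 6  (via 1)
3: 12  (via 1)
4: 13  (via 6)
2: 14  (via 6)
9: 18  (via 2)
11: 20  (via 4)
7: 26  (via 3)
8: 26  (via 9)
Shortest route: 1 → 6 → 2 → 9 → 8 = 26 m.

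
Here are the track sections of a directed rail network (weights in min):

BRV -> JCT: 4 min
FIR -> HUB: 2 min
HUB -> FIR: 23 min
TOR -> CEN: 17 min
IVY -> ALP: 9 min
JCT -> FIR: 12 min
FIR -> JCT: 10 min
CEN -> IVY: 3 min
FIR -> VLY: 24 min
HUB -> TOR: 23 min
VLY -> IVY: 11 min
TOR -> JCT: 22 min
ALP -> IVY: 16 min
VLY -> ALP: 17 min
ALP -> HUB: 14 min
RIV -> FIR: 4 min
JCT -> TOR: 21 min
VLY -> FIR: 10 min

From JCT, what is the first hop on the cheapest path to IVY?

TOR

Compare a few routes:
JCT - FIR - VLY - ALP - IVY: 12+24+17+16 = 69
JCT - FIR - VLY - IVY: 12+24+11 = 47
JCT - TOR - CEN - IVY: 21+17+3 = 41
JCT - FIR - HUB - TOR - CEN - IVY: 12+2+23+17+3 = 57
The minimum is 41 min via JCT - TOR - CEN - IVY.
So from JCT the first move is to TOR.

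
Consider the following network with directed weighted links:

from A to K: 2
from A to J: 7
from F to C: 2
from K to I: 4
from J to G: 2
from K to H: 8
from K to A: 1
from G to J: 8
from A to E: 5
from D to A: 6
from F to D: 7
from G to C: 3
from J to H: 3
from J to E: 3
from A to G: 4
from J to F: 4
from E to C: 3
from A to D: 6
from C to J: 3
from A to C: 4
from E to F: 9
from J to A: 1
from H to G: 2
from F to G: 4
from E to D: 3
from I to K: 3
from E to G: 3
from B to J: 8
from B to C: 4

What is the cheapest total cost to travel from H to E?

11

Candidate routes:
H - G - C - J - E: 2+3+3+3 = 11
H - G - J - E: 2+8+3 = 13
H - G - C - J - A - E: 2+3+3+1+5 = 14
Cheapest is H - G - C - J - E at 11.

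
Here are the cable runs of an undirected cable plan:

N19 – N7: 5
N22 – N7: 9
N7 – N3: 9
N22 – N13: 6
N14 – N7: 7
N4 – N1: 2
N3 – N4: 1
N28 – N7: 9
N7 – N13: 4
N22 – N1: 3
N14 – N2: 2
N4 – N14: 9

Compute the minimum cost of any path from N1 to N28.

Running Dijkstra from N1:
N1: 0
N4: 2  (via N1)
N22: 3  (via N1)
N3: 3  (via N4)
N13: 9  (via N22)
N14: 11  (via N4)
N7: 12  (via N22)
N2: 13  (via N14)
N19: 17  (via N7)
N28: 21  (via N7)
Shortest route: N1 → N22 → N7 → N28 = 21.

21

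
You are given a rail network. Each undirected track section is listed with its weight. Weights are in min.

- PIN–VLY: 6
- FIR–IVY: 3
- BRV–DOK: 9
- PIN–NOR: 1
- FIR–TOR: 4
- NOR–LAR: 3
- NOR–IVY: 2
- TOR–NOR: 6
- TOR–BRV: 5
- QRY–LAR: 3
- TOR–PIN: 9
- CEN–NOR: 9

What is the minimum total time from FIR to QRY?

11 min

Settle nodes by increasing distance from FIR:
FIR: 0
IVY: 3  (via FIR)
TOR: 4  (via FIR)
NOR: 5  (via IVY)
PIN: 6  (via NOR)
LAR: 8  (via NOR)
BRV: 9  (via TOR)
QRY: 11  (via LAR)
Shortest route: FIR → IVY → NOR → LAR → QRY = 11 min.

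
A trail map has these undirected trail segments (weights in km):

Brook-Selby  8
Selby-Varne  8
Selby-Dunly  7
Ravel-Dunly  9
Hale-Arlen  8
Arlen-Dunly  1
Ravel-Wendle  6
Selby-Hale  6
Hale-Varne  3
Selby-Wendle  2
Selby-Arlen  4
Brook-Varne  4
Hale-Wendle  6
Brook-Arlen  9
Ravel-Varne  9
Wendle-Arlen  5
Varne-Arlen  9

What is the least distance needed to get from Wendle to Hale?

Shortest distances from Wendle:
Wendle: 0
Selby: 2  (via Wendle)
Arlen: 5  (via Wendle)
Hale: 6  (via Wendle)
Shortest route: Wendle → Hale = 6 km.

6 km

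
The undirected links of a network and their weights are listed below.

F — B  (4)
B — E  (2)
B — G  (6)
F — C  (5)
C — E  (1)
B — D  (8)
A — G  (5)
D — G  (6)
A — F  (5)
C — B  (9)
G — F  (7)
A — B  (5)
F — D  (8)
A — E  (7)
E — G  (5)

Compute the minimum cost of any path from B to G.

Compare a few routes:
B - G: 6 = 6
B - E - G: 2+5 = 7
B - A - G: 5+5 = 10
The minimum is 6 via B - G.

6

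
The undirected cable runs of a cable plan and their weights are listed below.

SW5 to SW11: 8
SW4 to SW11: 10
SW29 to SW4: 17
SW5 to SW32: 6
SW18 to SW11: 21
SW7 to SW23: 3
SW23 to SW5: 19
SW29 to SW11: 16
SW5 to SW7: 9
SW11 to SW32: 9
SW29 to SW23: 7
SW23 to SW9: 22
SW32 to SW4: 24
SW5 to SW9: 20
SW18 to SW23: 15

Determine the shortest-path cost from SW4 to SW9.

Running Dijkstra from SW4:
SW4: 0
SW11: 10  (via SW4)
SW29: 17  (via SW4)
SW5: 18  (via SW11)
SW32: 19  (via SW11)
SW23: 24  (via SW29)
SW7: 27  (via SW5)
SW18: 31  (via SW11)
SW9: 38  (via SW5)
Shortest route: SW4 → SW11 → SW5 → SW9 = 38.

38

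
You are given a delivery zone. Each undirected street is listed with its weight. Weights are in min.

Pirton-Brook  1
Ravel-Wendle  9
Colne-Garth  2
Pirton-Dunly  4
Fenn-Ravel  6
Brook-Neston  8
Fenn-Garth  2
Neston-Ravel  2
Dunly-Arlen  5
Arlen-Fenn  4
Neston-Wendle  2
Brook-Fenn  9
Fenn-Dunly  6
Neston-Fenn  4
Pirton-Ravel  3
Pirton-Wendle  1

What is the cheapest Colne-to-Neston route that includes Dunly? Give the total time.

17 min

Best Colne to Dunly: Colne–Garth–Fenn–Dunly costing 10
Best Dunly to Neston: Dunly–Pirton–Wendle–Neston costing 7
Total via Dunly: 10 + 7 = 17 min.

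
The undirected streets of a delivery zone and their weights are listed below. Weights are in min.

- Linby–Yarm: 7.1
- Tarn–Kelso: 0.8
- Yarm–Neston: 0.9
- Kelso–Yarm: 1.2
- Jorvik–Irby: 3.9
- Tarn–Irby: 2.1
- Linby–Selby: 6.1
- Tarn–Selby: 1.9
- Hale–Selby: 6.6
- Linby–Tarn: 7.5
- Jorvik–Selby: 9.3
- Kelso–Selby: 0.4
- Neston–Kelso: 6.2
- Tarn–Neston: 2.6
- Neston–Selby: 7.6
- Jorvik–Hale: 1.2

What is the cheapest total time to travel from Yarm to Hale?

Shortest distances from Yarm:
Yarm: 0
Neston: 0.9  (via Yarm)
Kelso: 1.2  (via Yarm)
Selby: 1.6  (via Kelso)
Tarn: 2  (via Kelso)
Irby: 4.1  (via Tarn)
Linby: 7.1  (via Yarm)
Jorvik: 8  (via Irby)
Hale: 8.2  (via Selby)
Shortest route: Yarm–Kelso–Selby–Hale = 8.2 min.

8.2 min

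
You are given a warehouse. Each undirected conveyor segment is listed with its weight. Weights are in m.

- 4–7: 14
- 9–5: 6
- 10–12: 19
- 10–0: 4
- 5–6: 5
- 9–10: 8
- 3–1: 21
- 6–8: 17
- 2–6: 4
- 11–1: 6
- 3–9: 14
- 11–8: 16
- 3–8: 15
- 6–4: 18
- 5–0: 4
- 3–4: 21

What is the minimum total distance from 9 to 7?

Compare a few routes:
9 → 3 → 4 → 7: 14+21+14 = 49
9 → 5 → 6 → 4 → 7: 6+5+18+14 = 43
Cheapest is 9 → 5 → 6 → 4 → 7 at 43 m.

43 m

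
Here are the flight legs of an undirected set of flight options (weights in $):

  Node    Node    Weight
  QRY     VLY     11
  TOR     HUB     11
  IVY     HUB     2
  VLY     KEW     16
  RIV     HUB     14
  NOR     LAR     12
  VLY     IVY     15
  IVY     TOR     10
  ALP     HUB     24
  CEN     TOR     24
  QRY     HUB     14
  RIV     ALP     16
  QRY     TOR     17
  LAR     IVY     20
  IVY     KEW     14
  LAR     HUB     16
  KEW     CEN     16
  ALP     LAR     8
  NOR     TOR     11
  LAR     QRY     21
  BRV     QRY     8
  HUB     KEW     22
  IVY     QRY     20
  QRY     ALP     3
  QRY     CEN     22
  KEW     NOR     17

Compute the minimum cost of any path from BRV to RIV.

$27

Shortest distances from BRV:
BRV: 0
QRY: 8  (via BRV)
ALP: 11  (via QRY)
VLY: 19  (via QRY)
LAR: 19  (via ALP)
HUB: 22  (via QRY)
IVY: 24  (via HUB)
TOR: 25  (via QRY)
RIV: 27  (via ALP)
Shortest route: BRV → QRY → ALP → RIV = $27.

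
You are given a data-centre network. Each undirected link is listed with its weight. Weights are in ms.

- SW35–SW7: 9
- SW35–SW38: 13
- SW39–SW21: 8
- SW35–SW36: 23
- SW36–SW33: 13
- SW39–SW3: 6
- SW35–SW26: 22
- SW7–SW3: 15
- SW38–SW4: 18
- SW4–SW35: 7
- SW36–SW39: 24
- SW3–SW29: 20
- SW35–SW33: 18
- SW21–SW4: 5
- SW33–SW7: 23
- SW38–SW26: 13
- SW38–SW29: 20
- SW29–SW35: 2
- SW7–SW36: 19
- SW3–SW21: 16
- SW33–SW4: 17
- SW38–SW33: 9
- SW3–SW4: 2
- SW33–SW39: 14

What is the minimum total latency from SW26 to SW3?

31 ms

Compare a few routes:
SW26 - SW38 - SW4 - SW3: 13+18+2 = 33
SW26 - SW35 - SW4 - SW3: 22+7+2 = 31
Cheapest is SW26 - SW35 - SW4 - SW3 at 31 ms.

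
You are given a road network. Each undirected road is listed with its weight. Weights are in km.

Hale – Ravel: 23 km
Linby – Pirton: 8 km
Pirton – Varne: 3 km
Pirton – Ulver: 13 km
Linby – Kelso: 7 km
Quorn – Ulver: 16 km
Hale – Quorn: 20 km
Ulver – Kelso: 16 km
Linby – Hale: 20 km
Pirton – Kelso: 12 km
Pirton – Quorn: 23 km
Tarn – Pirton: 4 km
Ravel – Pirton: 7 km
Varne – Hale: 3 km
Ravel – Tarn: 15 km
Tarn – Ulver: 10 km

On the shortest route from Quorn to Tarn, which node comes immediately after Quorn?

Candidate routes:
Quorn → Pirton → Tarn: 23+4 = 27
Quorn → Ulver → Tarn: 16+10 = 26
Quorn → Hale → Varne → Pirton → Tarn: 20+3+3+4 = 30
Cheapest is Quorn → Ulver → Tarn at 26 km.
So from Quorn the first move is to Ulver.

Ulver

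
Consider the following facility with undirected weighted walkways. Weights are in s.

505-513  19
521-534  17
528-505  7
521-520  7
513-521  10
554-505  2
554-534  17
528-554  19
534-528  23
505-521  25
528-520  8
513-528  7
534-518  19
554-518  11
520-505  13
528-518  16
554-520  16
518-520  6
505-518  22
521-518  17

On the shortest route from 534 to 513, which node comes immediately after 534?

521

Enumerating some paths:
534–528–513: 23+7 = 30
534–521–513: 17+10 = 27
534–554–505–528–513: 17+2+7+7 = 33
The minimum is 27 s via 534–521–513.
So from 534 the first move is to 521.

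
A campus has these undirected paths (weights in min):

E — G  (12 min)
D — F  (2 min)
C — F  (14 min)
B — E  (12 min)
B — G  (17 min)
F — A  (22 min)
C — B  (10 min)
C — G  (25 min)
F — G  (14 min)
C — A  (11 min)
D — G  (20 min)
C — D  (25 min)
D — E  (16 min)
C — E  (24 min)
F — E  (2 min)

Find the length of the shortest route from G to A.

Compare a few routes:
G → B → C → A: 17+10+11 = 38
G → F → A: 14+22 = 36
Cheapest is G → F → A at 36 min.

36 min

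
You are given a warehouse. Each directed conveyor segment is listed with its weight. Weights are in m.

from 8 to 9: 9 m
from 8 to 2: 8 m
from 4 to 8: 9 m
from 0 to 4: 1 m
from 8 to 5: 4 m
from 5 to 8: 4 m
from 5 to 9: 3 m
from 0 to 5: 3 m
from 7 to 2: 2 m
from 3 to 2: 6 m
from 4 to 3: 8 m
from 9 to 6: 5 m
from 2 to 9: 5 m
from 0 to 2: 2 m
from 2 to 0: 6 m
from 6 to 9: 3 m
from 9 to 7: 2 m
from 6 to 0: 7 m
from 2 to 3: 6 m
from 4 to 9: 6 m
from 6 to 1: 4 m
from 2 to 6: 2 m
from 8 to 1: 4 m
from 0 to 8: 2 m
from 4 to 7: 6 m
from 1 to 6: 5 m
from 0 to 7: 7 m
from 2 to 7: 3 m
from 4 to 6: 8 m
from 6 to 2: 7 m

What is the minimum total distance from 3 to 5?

15 m

Compare a few routes:
3–2–0–8–5: 6+6+2+4 = 18
3–2–0–5: 6+6+3 = 15
3–2–6–0–5: 6+2+7+3 = 18
Cheapest is 3–2–0–5 at 15 m.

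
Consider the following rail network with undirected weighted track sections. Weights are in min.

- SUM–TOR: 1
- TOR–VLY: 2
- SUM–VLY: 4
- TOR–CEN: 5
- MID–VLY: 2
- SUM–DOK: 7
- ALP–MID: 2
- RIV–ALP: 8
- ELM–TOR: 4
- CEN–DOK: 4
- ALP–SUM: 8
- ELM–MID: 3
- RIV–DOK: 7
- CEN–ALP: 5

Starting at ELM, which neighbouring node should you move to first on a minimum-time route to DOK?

TOR

Candidate routes:
ELM - TOR - CEN - DOK: 4+5+4 = 13
ELM - TOR - SUM - DOK: 4+1+7 = 12
The minimum is 12 min via ELM - TOR - SUM - DOK.
So from ELM the first move is to TOR.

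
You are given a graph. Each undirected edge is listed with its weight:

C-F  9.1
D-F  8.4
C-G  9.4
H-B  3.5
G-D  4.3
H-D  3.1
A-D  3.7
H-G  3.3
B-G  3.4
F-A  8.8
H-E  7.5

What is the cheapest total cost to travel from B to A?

10.3

Shortest distances from B:
B: 0
G: 3.4  (via B)
H: 3.5  (via B)
D: 6.6  (via H)
A: 10.3  (via D)
Shortest route: B–H–D–A = 10.3.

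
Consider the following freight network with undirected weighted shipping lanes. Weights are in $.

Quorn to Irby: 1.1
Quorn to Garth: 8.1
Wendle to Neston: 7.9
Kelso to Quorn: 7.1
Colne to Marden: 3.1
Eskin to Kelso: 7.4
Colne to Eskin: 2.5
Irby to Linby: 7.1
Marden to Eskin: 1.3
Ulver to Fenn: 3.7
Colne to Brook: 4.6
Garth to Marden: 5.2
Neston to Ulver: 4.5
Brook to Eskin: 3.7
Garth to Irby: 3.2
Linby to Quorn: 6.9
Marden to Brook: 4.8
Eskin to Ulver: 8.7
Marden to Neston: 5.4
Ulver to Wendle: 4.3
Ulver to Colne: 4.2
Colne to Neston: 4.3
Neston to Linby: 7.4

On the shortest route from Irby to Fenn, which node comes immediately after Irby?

Candidate routes:
Irby → Garth → Marden → Colne → Ulver → Fenn: 3.2+5.2+3.1+4.2+3.7 = 19.4
Irby → Garth → Marden → Eskin → Ulver → Fenn: 3.2+5.2+1.3+8.7+3.7 = 22.1
Irby → Garth → Marden → Neston → Ulver → Fenn: 3.2+5.2+5.4+4.5+3.7 = 22
Irby → Garth → Marden → Eskin → Colne → Ulver → Fenn: 3.2+5.2+1.3+2.5+4.2+3.7 = 20.1
The minimum is $19.4 via Irby → Garth → Marden → Colne → Ulver → Fenn.
So from Irby the first move is to Garth.

Garth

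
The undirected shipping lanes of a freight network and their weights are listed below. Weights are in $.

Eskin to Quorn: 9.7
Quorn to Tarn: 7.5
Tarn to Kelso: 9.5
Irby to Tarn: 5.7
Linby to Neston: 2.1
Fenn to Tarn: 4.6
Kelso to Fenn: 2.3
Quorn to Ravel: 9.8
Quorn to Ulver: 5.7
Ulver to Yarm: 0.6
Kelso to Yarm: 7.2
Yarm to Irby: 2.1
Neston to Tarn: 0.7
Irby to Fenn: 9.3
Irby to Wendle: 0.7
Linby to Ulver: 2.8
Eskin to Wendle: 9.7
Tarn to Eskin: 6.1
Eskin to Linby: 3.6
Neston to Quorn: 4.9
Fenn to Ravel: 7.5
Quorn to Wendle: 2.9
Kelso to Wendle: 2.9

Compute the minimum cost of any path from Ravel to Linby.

Compare a few routes:
Ravel - Quorn - Neston - Linby: 9.8+4.9+2.1 = 16.8
Ravel - Fenn - Tarn - Neston - Linby: 7.5+4.6+0.7+2.1 = 14.9
Ravel - Quorn - Ulver - Linby: 9.8+5.7+2.8 = 18.3
Cheapest is Ravel - Fenn - Tarn - Neston - Linby at $14.9.

$14.9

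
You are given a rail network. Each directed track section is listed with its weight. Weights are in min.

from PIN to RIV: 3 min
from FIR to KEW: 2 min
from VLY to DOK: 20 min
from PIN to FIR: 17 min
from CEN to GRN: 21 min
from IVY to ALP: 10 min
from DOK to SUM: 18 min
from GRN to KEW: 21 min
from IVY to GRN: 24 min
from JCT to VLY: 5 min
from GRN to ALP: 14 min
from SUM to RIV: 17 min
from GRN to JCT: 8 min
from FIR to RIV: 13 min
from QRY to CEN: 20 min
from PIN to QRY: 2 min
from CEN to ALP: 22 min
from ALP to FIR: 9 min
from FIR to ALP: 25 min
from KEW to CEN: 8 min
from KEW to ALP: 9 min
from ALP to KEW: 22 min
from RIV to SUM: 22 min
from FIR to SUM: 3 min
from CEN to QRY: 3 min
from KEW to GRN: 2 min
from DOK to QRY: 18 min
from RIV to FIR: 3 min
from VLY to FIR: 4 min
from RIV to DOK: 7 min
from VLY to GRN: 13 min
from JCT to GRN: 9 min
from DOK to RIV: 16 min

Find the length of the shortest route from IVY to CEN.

29 min

Candidate routes:
IVY–ALP–FIR–KEW–CEN: 10+9+2+8 = 29
IVY–ALP–KEW–CEN: 10+22+8 = 40
The minimum is 29 min via IVY–ALP–FIR–KEW–CEN.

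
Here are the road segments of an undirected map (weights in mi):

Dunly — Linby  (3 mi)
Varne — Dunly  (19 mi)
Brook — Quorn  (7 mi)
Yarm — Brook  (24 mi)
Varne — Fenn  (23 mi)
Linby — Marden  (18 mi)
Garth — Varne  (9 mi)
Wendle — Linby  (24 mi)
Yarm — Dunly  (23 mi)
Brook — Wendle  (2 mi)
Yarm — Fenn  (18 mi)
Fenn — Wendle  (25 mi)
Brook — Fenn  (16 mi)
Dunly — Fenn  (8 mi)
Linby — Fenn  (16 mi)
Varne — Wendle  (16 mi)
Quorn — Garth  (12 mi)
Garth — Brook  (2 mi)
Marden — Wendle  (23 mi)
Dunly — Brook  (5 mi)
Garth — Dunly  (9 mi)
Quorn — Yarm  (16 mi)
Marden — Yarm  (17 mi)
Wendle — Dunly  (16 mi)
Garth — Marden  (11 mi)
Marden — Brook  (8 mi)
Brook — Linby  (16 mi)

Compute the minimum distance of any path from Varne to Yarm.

34 mi

Enumerating some paths:
Varne–Garth–Quorn–Yarm: 9+12+16 = 37
Varne–Garth–Brook–Marden–Yarm: 9+2+8+17 = 36
Varne–Garth–Brook–Yarm: 9+2+24 = 35
Varne–Garth–Brook–Quorn–Yarm: 9+2+7+16 = 34
Cheapest is Varne–Garth–Brook–Quorn–Yarm at 34 mi.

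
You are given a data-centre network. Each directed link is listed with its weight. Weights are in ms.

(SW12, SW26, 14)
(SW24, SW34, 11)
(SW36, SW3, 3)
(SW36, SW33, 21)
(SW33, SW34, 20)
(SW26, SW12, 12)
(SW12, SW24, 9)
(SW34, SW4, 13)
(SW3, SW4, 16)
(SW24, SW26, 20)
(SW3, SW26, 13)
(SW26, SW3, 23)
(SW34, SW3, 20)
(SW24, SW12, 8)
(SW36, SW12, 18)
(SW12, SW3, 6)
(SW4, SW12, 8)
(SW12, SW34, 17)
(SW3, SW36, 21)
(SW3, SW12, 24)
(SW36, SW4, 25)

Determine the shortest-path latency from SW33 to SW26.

53 ms

Candidate routes:
SW33 → SW34 → SW4 → SW12 → SW26: 20+13+8+14 = 55
SW33 → SW34 → SW3 → SW26: 20+20+13 = 53
The minimum is 53 ms via SW33 → SW34 → SW3 → SW26.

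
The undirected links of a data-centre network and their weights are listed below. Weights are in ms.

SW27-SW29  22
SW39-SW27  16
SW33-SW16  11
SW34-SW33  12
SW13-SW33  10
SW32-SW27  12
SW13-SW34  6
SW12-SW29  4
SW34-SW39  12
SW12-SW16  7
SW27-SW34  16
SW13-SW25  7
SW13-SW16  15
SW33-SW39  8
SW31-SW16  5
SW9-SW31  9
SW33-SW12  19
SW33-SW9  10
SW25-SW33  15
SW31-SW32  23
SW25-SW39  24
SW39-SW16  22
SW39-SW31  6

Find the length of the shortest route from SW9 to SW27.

31 ms

Candidate routes:
SW9 → SW33 → SW34 → SW27: 10+12+16 = 38
SW9 → SW33 → SW13 → SW34 → SW27: 10+10+6+16 = 42
SW9 → SW33 → SW39 → SW27: 10+8+16 = 34
SW9 → SW31 → SW39 → SW27: 9+6+16 = 31
Cheapest is SW9 → SW31 → SW39 → SW27 at 31 ms.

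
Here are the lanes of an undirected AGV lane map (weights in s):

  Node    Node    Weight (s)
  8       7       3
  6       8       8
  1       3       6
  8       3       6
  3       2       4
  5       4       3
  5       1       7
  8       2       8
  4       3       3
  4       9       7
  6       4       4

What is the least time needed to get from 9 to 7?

Running Dijkstra from 9:
9: 0
4: 7  (via 9)
3: 10  (via 4)
5: 10  (via 4)
6: 11  (via 4)
2: 14  (via 3)
1: 16  (via 3)
8: 16  (via 3)
7: 19  (via 8)
Shortest route: 9–4–3–8–7 = 19 s.

19 s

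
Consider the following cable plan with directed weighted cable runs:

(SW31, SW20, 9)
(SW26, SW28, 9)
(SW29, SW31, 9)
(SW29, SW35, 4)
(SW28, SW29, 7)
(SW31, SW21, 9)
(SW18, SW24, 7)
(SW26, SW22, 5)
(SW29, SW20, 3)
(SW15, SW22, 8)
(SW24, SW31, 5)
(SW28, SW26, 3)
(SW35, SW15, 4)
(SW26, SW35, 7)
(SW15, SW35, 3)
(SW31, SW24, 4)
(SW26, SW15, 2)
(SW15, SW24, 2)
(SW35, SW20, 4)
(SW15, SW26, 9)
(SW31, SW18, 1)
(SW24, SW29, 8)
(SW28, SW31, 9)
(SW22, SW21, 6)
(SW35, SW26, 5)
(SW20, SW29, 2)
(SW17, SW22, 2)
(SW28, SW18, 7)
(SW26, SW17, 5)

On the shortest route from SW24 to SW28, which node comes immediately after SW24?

SW29

Compare a few routes:
SW24 - SW29 - SW35 - SW15 - SW26 - SW28: 8+4+4+9+9 = 34
SW24 - SW31 - SW20 - SW29 - SW35 - SW26 - SW28: 5+9+2+4+5+9 = 34
SW24 - SW29 - SW35 - SW26 - SW28: 8+4+5+9 = 26
Cheapest is SW24 - SW29 - SW35 - SW26 - SW28 at 26.
So from SW24 the first move is to SW29.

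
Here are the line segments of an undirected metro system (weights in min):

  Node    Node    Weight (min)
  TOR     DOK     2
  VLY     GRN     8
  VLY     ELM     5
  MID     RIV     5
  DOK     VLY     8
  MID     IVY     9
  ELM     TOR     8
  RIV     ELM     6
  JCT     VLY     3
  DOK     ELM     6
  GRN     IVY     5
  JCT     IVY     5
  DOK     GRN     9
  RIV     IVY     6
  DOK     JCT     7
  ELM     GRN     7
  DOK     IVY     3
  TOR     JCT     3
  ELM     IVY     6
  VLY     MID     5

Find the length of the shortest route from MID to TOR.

Candidate routes:
MID → IVY → DOK → TOR: 9+3+2 = 14
MID → VLY → DOK → TOR: 5+8+2 = 15
MID → VLY → JCT → TOR: 5+3+3 = 11
The minimum is 11 min via MID → VLY → JCT → TOR.

11 min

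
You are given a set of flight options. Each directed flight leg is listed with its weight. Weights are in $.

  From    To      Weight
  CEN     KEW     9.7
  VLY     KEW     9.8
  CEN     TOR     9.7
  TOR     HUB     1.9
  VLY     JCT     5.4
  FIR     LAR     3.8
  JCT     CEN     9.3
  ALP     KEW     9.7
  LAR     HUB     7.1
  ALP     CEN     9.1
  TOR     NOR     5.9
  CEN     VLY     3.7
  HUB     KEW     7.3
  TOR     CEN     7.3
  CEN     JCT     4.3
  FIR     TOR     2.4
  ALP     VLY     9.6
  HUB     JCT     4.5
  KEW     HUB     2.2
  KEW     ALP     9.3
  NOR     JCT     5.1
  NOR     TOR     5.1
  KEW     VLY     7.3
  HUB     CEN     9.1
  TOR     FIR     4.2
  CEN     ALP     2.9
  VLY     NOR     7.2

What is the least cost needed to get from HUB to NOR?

$20

Candidate routes:
HUB–KEW–VLY–NOR: 7.3+7.3+7.2 = 21.8
HUB–CEN–VLY–NOR: 9.1+3.7+7.2 = 20
The minimum is $20 via HUB–CEN–VLY–NOR.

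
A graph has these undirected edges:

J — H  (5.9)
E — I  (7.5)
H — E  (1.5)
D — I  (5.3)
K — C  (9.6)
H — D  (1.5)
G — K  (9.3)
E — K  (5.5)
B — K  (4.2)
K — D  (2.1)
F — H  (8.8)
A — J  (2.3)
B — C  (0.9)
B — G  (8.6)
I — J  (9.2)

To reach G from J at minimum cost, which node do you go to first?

H

Enumerating some paths:
J–H–E–K–G: 5.9+1.5+5.5+9.3 = 22.2
J–H–D–K–G: 5.9+1.5+2.1+9.3 = 18.8
Cheapest is J–H–D–K–G at 18.8.
So from J the first move is to H.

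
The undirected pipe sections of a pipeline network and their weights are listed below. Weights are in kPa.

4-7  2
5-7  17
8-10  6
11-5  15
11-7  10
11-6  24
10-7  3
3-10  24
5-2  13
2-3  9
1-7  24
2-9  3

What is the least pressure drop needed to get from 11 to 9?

Enumerating some paths:
11–5–7–10–3–2–9: 15+17+3+24+9+3 = 71
11–7–5–2–9: 10+17+13+3 = 43
11–7–10–3–2–9: 10+3+24+9+3 = 49
11–5–2–9: 15+13+3 = 31
The minimum is 31 kPa via 11–5–2–9.

31 kPa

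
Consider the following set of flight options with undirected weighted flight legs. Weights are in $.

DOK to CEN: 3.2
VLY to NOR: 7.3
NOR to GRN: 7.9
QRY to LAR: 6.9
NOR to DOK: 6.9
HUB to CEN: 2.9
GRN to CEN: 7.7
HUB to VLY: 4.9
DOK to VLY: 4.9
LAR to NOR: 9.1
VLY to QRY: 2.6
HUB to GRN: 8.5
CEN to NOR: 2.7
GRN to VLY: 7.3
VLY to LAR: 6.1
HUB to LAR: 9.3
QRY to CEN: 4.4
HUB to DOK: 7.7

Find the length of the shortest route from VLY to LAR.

Settle nodes by increasing distance from VLY:
VLY: 0
QRY: 2.6  (via VLY)
HUB: 4.9  (via VLY)
DOK: 4.9  (via VLY)
LAR: 6.1  (via VLY)
Shortest route: VLY → LAR = $6.1.

$6.1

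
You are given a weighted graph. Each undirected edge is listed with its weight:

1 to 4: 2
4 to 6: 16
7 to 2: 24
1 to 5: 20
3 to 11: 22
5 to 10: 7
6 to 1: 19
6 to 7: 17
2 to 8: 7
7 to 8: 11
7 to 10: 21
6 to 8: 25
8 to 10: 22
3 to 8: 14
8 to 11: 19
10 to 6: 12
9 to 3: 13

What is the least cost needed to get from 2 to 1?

Compare a few routes:
2 - 8 - 7 - 6 - 4 - 1: 7+11+17+16+2 = 53
2 - 8 - 6 - 1: 7+25+19 = 51
2 - 8 - 6 - 4 - 1: 7+25+16+2 = 50
Cheapest is 2 - 8 - 6 - 4 - 1 at 50.

50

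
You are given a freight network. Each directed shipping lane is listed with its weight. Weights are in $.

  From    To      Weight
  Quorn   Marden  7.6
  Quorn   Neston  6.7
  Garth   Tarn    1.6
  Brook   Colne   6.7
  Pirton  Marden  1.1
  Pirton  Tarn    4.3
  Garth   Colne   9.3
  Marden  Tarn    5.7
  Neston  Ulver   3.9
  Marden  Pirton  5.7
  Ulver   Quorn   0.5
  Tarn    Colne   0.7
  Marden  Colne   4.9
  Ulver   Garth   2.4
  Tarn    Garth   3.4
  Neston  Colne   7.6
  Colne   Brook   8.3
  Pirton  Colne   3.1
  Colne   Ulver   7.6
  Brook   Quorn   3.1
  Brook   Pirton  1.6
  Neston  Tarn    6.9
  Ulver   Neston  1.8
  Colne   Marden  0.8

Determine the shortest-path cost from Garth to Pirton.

Shortest distances from Garth:
Garth: 0
Tarn: 1.6  (via Garth)
Colne: 2.3  (via Tarn)
Marden: 3.1  (via Colne)
Pirton: 8.8  (via Marden)
Shortest route: Garth–Tarn–Colne–Marden–Pirton = $8.8.

$8.8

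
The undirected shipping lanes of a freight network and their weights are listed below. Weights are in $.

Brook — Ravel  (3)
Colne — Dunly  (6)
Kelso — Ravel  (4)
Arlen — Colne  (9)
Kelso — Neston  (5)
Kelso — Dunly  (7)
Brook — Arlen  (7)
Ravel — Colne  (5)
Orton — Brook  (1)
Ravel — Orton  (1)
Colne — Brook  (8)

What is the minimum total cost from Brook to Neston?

Running Dijkstra from Brook:
Brook: 0
Orton: 1  (via Brook)
Ravel: 2  (via Orton)
Kelso: 6  (via Ravel)
Colne: 7  (via Ravel)
Arlen: 7  (via Brook)
Neston: 11  (via Kelso)
Shortest route: Brook–Orton–Ravel–Kelso–Neston = $11.

$11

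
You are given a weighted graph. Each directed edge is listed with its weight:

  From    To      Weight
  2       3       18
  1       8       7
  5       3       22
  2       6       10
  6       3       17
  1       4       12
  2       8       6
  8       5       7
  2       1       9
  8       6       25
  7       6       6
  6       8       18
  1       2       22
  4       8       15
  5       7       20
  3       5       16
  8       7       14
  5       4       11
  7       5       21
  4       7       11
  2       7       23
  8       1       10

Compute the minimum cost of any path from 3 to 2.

74

Compare a few routes:
3–5–4–8–1–2: 16+11+15+10+22 = 74
3–5–7–6–8–1–2: 16+20+6+18+10+22 = 92
3–5–4–7–6–8–1–2: 16+11+11+6+18+10+22 = 94
The minimum is 74 via 3–5–4–8–1–2.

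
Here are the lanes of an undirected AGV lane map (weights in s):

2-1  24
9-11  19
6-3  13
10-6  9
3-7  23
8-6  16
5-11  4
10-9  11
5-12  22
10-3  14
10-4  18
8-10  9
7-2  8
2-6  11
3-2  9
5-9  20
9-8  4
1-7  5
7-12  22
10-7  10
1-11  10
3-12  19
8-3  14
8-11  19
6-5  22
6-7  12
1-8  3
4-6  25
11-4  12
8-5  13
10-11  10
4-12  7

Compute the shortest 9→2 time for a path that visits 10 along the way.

Best 9 to 10: 9–10 costing 11
Best 10 to 2: 10–7–2 costing 18
Total via 10: 11 + 18 = 29 s.

29 s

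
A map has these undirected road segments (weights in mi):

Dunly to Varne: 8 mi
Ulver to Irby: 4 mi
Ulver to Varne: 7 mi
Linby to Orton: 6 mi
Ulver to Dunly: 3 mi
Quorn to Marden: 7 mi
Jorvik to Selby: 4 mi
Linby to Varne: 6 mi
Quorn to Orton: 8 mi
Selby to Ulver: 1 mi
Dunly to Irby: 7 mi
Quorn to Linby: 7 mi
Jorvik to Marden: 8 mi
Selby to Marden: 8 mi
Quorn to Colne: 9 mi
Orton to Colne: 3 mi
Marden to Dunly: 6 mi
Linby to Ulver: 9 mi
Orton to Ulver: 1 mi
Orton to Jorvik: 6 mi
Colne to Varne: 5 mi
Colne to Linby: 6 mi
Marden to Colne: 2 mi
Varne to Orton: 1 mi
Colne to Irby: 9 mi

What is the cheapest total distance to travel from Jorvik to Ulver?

Candidate routes:
Jorvik → Orton → Ulver: 6+1 = 7
Jorvik → Selby → Ulver: 4+1 = 5
The minimum is 5 mi via Jorvik → Selby → Ulver.

5 mi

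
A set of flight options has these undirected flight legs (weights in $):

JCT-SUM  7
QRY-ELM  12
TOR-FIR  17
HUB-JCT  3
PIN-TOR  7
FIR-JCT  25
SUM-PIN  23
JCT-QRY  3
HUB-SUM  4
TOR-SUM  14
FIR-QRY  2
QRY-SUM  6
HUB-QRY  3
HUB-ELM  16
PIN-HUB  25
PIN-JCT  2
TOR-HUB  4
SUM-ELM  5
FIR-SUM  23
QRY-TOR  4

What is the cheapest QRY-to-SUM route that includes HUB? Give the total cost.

$7

Best QRY to HUB: QRY–HUB costing 3
Shortest HUB→SUM: HUB–SUM = 4
Total via HUB: 3 + 4 = $7.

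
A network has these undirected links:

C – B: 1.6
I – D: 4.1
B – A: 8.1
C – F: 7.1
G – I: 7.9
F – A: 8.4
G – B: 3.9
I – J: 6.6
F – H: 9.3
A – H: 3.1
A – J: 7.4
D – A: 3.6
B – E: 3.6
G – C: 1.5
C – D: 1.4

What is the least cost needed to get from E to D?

6.6

Candidate routes:
E → B → C → D: 3.6+1.6+1.4 = 6.6
E → B → G → C → D: 3.6+3.9+1.5+1.4 = 10.4
The minimum is 6.6 via E → B → C → D.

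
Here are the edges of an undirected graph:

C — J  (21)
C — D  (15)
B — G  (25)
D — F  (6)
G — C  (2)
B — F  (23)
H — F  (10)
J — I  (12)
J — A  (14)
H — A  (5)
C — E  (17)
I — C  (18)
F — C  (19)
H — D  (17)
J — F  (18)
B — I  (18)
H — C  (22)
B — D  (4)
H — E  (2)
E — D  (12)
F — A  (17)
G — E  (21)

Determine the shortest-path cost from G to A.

26

Shortest distances from G:
G: 0
C: 2  (via G)
D: 17  (via C)
E: 19  (via C)
I: 20  (via C)
B: 21  (via D)
F: 21  (via C)
H: 21  (via E)
J: 23  (via C)
A: 26  (via H)
Shortest route: G → C → E → H → A = 26.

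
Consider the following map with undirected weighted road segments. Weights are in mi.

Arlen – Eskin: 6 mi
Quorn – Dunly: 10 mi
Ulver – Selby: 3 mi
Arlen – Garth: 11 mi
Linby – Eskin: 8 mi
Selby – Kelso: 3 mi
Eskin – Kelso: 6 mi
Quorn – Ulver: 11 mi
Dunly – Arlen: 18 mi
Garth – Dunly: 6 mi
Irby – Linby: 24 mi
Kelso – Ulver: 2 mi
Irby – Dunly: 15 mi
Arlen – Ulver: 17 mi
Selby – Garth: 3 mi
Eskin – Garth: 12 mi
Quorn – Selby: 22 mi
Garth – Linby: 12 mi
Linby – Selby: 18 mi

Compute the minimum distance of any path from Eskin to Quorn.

19 mi

Settle nodes by increasing distance from Eskin:
Eskin: 0
Arlen: 6  (via Eskin)
Kelso: 6  (via Eskin)
Ulver: 8  (via Kelso)
Linby: 8  (via Eskin)
Selby: 9  (via Kelso)
Garth: 12  (via Eskin)
Dunly: 18  (via Garth)
Quorn: 19  (via Ulver)
Shortest route: Eskin–Kelso–Ulver–Quorn = 19 mi.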